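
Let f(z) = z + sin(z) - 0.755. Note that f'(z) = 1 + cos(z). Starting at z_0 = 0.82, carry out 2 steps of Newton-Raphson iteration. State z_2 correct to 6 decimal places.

z_0 = 0.820000: f = 0.796146, f' = 1.682221 → z_1 = 0.820000 - (0.796146)/(1.682221) = 0.346729
z_1 = 0.346729: f = -0.068447, f' = 1.940489 → z_2 = 0.346729 - (-0.068447)/(1.940489) = 0.382002

0.382002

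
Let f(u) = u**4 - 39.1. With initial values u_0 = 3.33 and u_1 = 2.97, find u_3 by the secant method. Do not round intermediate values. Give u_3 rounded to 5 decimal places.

f(u_0) = 83.863703, f(u_1) = 38.708277
u_2 = 2.970000 - (38.708277)·(2.970000 - 3.330000)/(38.708277 - (83.863703)) = 2.661400; f(u_2) = 11.069572
u_3 = 2.661400 - (11.069572)·(2.661400 - 2.970000)/(11.069572 - (38.708277)) = 2.537802; f(u_3) = 2.379269

2.53780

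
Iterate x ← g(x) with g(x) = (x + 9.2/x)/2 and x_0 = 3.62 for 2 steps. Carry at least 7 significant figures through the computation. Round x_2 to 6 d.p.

3.033517

x_1 = g(3.620000) = 3.080718
x_2 = g(3.080718) = 3.033517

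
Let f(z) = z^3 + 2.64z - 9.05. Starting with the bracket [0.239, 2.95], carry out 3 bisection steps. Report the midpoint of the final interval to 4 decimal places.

f(0.239000) = -8.405388, f(2.950000) = 24.410375 (opposite signs)
step 1: m = 1.594500, f(m) = -0.786615 < 0 → root in [1.594500, 2.950000]
step 2: m = 2.272250, f(m) = 8.680640 > 0 → root in [1.594500, 2.272250]
step 3: m = 1.933375, f(m) = 3.280948 > 0 → root in [1.594500, 1.933375]
Midpoint of [1.594500, 1.933375] = 1.763937

1.7639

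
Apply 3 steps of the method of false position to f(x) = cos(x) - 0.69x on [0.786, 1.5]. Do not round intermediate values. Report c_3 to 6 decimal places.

0.900340

f(0.786000) = 0.164341, f(1.500000) = -0.964263
step 1: c = 0.889969, f(c) = 0.015358 > 0 → new bracket [0.889969, 1.500000]
step 2: c = 0.899532, f(c) = 0.001299 > 0 → new bracket [0.899532, 1.500000]
step 3: c = 0.900340, f(c) = 0.000109 > 0 → new bracket [0.900340, 1.500000]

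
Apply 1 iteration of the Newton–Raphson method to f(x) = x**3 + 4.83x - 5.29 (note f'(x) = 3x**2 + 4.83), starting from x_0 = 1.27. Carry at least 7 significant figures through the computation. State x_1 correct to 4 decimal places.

0.9708

x_0 = 1.270000: f = 2.892483, f' = 9.668700 → x_1 = 1.270000 - (2.892483)/(9.668700) = 0.970841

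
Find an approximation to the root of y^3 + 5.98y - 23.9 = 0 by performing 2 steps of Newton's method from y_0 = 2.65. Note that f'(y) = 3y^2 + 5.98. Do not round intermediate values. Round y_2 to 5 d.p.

Newton update: y ← y − f(y)/f'(y).
y_0 = 2.650000: f = 10.556625, f' = 27.047500 → y_1 = 2.650000 - (10.556625)/(27.047500) = 2.259701
y_1 = 2.259701: f = 1.151597, f' = 21.298739 → y_2 = 2.259701 - (1.151597)/(21.298739) = 2.205632

2.20563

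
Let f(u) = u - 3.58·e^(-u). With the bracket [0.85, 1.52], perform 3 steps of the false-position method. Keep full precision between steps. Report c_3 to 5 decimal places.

1.14249

f(0.850000) = -0.680145, f(1.520000) = 0.737011
step 1: c = 1.171558, f(c) = 0.062173 > 0 → new bracket [0.850000, 1.171558]
step 2: c = 1.144625, f(c) = 0.004957 > 0 → new bracket [0.850000, 1.144625]
step 3: c = 1.142494, f(c) = 0.000393 > 0 → new bracket [0.850000, 1.142494]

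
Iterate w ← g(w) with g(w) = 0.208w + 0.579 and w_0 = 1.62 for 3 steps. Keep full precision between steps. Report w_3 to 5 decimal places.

0.73906

w_1 = g(1.620000) = 0.915960
w_2 = g(0.915960) = 0.769520
w_3 = g(0.769520) = 0.739060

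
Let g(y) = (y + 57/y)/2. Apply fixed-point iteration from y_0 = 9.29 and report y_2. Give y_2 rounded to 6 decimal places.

7.551556

y_1 = g(9.290000) = 7.712815
y_2 = g(7.712815) = 7.551556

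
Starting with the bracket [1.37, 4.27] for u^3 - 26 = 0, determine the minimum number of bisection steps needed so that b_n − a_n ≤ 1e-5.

Initial width b − a = 4.27 − 1.37 = 2.900000.
After n steps the width is (b−a)/2^n; need (b−a)/2^n ≤ 1e-5.
So n ≥ log₂(2.900000/1e-5) = log₂(290000.0000) ≈ 18.1457.
Hence n = 19.

19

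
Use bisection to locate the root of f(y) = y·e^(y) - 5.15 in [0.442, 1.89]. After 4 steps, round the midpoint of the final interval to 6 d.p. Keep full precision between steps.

f(0.442000) = -4.462329, f(1.890000) = 7.360607 (opposite signs)
step 1: m = 1.166000, f(m) = -1.408154 < 0 → root in [1.166000, 1.890000]
step 2: m = 1.528000, f(m) = 1.892475 > 0 → root in [1.166000, 1.528000]
step 3: m = 1.347000, f(m) = 0.030388 > 0 → root in [1.166000, 1.347000]
step 4: m = 1.256500, f(m) = -0.735785 < 0 → root in [1.256500, 1.347000]
Midpoint of [1.256500, 1.347000] = 1.301750

1.301750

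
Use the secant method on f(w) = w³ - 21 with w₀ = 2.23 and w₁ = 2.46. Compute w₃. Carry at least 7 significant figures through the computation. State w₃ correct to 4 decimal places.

f(w_0) = -9.910433, f(w_1) = -6.113064
w_2 = 2.460000 - (-6.113064)·(2.460000 - 2.230000)/(-6.113064 - (-9.910433)) = 2.830258; f(w_2) = 1.671377
w_3 = 2.830258 - (1.671377)·(2.830258 - 2.460000)/(1.671377 - (-6.113064)) = 2.750761; f(w_3) = -0.185865

2.7508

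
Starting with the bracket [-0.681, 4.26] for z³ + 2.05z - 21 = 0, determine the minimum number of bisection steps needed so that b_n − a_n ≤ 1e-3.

13

Initial width b − a = 4.26 − -0.681 = 4.941000.
After n steps the width is (b−a)/2^n; need (b−a)/2^n ≤ 1e-3.
So n ≥ log₂(4.941000/1e-3) = log₂(4941.0000) ≈ 12.2706.
Hence n = 13.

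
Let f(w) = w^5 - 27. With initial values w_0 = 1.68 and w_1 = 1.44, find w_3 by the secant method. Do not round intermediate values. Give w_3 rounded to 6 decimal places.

1.819153

f(w_0) = -13.617218, f(w_1) = -20.808264
w_2 = 1.440000 - (-20.808264)·(1.440000 - 1.680000)/(-20.808264 - (-13.617218)) = 2.134472; f(w_2) = 17.305004
w_3 = 2.134472 - (17.305004)·(2.134472 - 1.440000)/(17.305004 - (-20.808264)) = 1.819153; f(w_3) = -7.077386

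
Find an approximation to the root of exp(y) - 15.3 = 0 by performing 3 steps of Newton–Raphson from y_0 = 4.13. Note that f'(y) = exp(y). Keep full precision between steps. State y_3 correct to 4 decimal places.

y_0 = 4.130000: f = 46.877923, f' = 62.177923 → y_1 = 4.130000 - (46.877923)/(62.177923) = 3.376068
y_1 = 3.376068: f = 13.955513, f' = 29.255513 → y_2 = 3.376068 - (13.955513)/(29.255513) = 2.899046
y_2 = 2.899046: f = 2.856823, f' = 18.156823 → y_3 = 2.899046 - (2.856823)/(18.156823) = 2.741705

2.7417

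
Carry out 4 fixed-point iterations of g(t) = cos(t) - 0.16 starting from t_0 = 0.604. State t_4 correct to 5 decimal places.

0.63660

t_1 = g(0.604000) = 0.663070
t_2 = g(0.663070) = 0.628106
t_3 = g(0.628106) = 0.649142
t_4 = g(0.649142) = 0.636603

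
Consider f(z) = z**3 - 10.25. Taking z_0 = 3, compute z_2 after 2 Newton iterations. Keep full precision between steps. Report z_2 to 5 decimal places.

2.18979

f'(z) = 3z**2
z_0 = 3.000000: f = 16.750000, f' = 27.000000 → z_1 = 3.000000 - (16.750000)/(27.000000) = 2.379630
z_1 = 2.379630: f = 3.224979, f' = 16.987912 → z_2 = 2.379630 - (3.224979)/(16.987912) = 2.189790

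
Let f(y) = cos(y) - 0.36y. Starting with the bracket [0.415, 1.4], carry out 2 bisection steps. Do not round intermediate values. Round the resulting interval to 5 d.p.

[0.90750, 1.15375]

f(0.415000) = 0.765716, f(1.400000) = -0.334033 (opposite signs)
step 1: m = 0.907500, f(m) = 0.289018 > 0 → root in [0.907500, 1.400000]
step 2: m = 1.153750, f(m) = -0.010288 < 0 → root in [0.907500, 1.153750]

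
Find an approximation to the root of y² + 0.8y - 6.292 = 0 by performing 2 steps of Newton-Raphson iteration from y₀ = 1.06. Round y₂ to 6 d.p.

2.167227

Newton update: y ← y − f(y)/f'(y).
f'(y) = 2y + 0.8
y_0 = 1.060000: f = -4.320400, f' = 2.920000 → y_1 = 1.060000 - (-4.320400)/(2.920000) = 2.539589
y_1 = 2.539589: f = 2.189184, f' = 5.879178 → y_2 = 2.539589 - (2.189184)/(5.879178) = 2.167227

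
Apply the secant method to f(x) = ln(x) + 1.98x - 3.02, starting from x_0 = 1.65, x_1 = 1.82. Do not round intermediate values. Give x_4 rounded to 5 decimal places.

f(x_0) = 0.747775, f(x_1) = 1.182437
x_2 = 1.820000 - (1.182437)·(1.820000 - 1.650000)/(1.182437 - (0.747775)) = 1.357538; f(x_2) = -0.026401
x_3 = 1.357538 - (-0.026401)·(1.357538 - 1.820000)/(-0.026401 - (1.182437)) = 1.367639; f(x_3) = 0.001010
x_4 = 1.367639 - (0.001010)·(1.367639 - 1.357538)/(0.001010 - (-0.026401)) = 1.367266; f(x_4) = 0.000001

1.36727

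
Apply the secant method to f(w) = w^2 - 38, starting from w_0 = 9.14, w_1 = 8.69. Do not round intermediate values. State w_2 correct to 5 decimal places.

6.58590

f(w_0) = 45.539600, f(w_1) = 37.516100
w_2 = 8.690000 - (37.516100)·(8.690000 - 9.140000)/(37.516100 - (45.539600)) = 6.585900; f(w_2) = 5.374081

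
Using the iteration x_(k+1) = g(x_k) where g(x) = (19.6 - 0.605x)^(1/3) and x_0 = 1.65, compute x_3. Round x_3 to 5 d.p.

x_1 = g(1.650000) = 2.649626
x_2 = g(2.649626) = 2.620595
x_3 = g(2.620595) = 2.621447

2.62145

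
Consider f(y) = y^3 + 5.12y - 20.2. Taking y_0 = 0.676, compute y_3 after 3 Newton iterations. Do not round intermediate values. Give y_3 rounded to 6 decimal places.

2.135282

f'(y) = 3y^2 + 5.12
y_0 = 0.676000: f = -16.429964, f' = 6.490928 → y_1 = 0.676000 - (-16.429964)/(6.490928) = 3.207220
y_1 = 3.207220: f = 29.211251, f' = 35.978773 → y_2 = 3.207220 - (29.211251)/(35.978773) = 2.395317
y_2 = 2.395317: f = 5.807264, f' = 22.332634 → y_3 = 2.395317 - (5.807264)/(22.332634) = 2.135282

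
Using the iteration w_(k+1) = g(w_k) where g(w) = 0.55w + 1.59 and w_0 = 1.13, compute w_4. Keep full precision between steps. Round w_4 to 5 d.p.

w_1 = g(1.130000) = 2.211500
w_2 = g(2.211500) = 2.806325
w_3 = g(2.806325) = 3.133479
w_4 = g(3.133479) = 3.313413

3.31341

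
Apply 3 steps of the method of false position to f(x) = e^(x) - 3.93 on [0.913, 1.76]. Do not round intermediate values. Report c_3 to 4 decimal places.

1.3656

f(0.913000) = -1.438213, f(1.760000) = 1.882437
step 1: c = 1.279846, f(c) = -0.333915 < 0 → new bracket [1.279846, 1.760000]
step 2: c = 1.352186, f(c) = -0.064134 < 0 → new bracket [1.352186, 1.760000]
step 3: c = 1.365622, f(c) = -0.011840 < 0 → new bracket [1.365622, 1.760000]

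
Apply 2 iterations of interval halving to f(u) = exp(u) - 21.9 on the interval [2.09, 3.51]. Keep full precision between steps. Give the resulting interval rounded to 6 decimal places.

[2.800000, 3.155000]

f(2.090000) = -13.815085, f(3.510000) = 11.548268 (opposite signs)
step 1: m = 2.800000, f(m) = -5.455353 < 0 → root in [2.800000, 3.510000]
step 2: m = 3.155000, f(m) = 1.553037 > 0 → root in [2.800000, 3.155000]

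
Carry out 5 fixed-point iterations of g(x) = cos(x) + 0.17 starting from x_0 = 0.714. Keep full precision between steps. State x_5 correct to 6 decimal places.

0.865485

x_1 = g(0.714000) = 0.925748
x_2 = g(0.925748) = 0.771237
x_3 = g(0.771237) = 0.887049
x_4 = g(0.887049) = 0.801702
x_5 = g(0.801702) = 0.865485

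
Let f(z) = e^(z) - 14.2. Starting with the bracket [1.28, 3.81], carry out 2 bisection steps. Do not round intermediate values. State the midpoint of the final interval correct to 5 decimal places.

2.86125

f(1.280000) = -10.603360, f(3.810000) = 30.950439 (opposite signs)
step 1: m = 2.545000, f(m) = -1.456772 < 0 → root in [2.545000, 3.810000]
step 2: m = 3.177500, f(m) = 9.786712 > 0 → root in [2.545000, 3.177500]
Midpoint of [2.545000, 3.177500] = 2.861250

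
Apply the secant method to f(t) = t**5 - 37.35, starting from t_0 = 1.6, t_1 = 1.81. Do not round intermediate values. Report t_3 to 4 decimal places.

2.0205

f(t_0) = -26.864240, f(t_1) = -17.923576
t_2 = 1.810000 - (-17.923576)·(1.810000 - 1.600000)/(-17.923576 - (-26.864240)) = 2.230992; f(t_2) = 17.920113
t_3 = 2.230992 - (17.920113)·(2.230992 - 1.810000)/(17.920113 - (-17.923576)) = 2.020516; f(t_3) = -3.674660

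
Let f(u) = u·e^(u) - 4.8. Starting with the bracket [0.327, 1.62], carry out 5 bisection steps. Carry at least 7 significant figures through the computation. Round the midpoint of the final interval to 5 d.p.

1.31695

f(0.327000) = -4.346516, f(1.620000) = 3.386006 (opposite signs)
step 1: m = 0.973500, f(m) = -2.222957 < 0 → root in [0.973500, 1.620000]
step 2: m = 1.296750, f(m) = -0.057278 < 0 → root in [1.296750, 1.620000]
step 3: m = 1.458375, f(m) = 1.469507 > 0 → root in [1.296750, 1.458375]
step 4: m = 1.377563, f(m) = 0.662345 > 0 → root in [1.296750, 1.377563]
step 5: m = 1.337156, f(m) = 0.292156 > 0 → root in [1.296750, 1.337156]
Midpoint of [1.296750, 1.337156] = 1.316953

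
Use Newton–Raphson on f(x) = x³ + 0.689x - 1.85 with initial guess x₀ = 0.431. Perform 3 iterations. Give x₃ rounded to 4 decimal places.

1.0605

Newton update: x ← x − f(x)/f'(x).
f'(x) = 3x² + 0.689
x_0 = 0.431000: f = -1.472978, f' = 1.246283 → x_1 = 0.431000 - (-1.472978)/(1.246283) = 1.612897
x_1 = 1.612897: f = 3.457135, f' = 8.493309 → x_2 = 1.612897 - (3.457135)/(8.493309) = 1.205855
x_2 = 1.205855: f = 0.734250, f' = 5.051257 → x_3 = 1.205855 - (0.734250)/(5.051257) = 1.060495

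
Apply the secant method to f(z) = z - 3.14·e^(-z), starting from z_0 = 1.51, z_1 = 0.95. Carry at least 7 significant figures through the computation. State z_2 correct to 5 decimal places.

1.08699

f(z_0) = 0.816343, f(z_1) = -0.264367
z_2 = 0.950000 - (-0.264367)·(0.950000 - 1.510000)/(-0.264367 - (0.816343)) = 1.086989; f(z_2) = 0.028086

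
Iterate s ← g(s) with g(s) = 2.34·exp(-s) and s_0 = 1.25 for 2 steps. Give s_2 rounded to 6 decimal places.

s_1 = g(1.250000) = 0.670421
s_2 = g(0.670421) = 1.196894

1.196894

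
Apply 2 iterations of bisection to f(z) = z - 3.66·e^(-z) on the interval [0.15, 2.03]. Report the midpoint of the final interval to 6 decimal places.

1.325000

f(0.150000) = -3.000191, f(2.030000) = 1.549312 (opposite signs)
step 1: m = 1.090000, f(m) = -0.140552 < 0 → root in [1.090000, 2.030000]
step 2: m = 1.560000, f(m) = 0.790902 > 0 → root in [1.090000, 1.560000]
Midpoint of [1.090000, 1.560000] = 1.325000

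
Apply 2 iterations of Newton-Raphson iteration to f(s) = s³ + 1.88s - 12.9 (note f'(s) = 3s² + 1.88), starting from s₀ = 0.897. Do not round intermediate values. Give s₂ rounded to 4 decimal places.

s_0 = 0.897000: f = -10.491906, f' = 4.293827 → s_1 = 0.897000 - (-10.491906)/(4.293827) = 3.340486
s_1 = 3.340486: f = 30.656081, f' = 35.356538 → s_2 = 3.340486 - (30.656081)/(35.356538) = 2.473430

2.4734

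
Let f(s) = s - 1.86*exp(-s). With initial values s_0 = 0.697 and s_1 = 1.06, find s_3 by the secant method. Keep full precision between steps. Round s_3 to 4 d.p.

0.8192

f(s_0) = -0.229424, f(s_1) = 0.415592
s_2 = 1.060000 - (0.415592)·(1.060000 - 0.697000)/(0.415592 - (-0.229424)) = 0.826114; f(s_2) = 0.011905
s_3 = 0.826114 - (0.011905)·(0.826114 - 1.060000)/(0.011905 - (0.415592)) = 0.819217; f(s_3) = -0.000628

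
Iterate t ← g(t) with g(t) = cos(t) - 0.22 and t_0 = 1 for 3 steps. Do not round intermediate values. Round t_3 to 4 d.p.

t_1 = g(1.000000) = 0.320302
t_2 = g(0.320302) = 0.729140
t_3 = g(0.729140) = 0.525747

0.5257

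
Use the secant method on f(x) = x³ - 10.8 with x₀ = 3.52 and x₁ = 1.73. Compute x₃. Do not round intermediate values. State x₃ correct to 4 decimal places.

f(x_0) = 32.814208, f(x_1) = -5.622283
x_2 = 1.730000 - (-5.622283)·(1.730000 - 3.520000)/(-5.622283 - (32.814208)) = 1.991832; f(x_2) = -2.897621
x_3 = 1.991832 - (-2.897621)·(1.991832 - 1.730000)/(-2.897621 - (-5.622283)) = 2.270284; f(x_3) = 0.901474

2.2703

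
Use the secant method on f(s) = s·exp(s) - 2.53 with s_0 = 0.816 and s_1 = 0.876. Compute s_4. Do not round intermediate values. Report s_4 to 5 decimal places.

0.96443

Secant update: s_(k+1) = s_k − f(s_k)·(s_k − s_(k-1))/(f(s_k) − f(s_(k-1))).
f(s_0) = -0.684668, f(s_1) = -0.426483
s_2 = 0.876000 - (-0.426483)·(0.876000 - 0.816000)/(-0.426483 - (-0.684668)) = 0.975111; f(s_2) = 0.055468
s_3 = 0.975111 - (0.055468)·(0.975111 - 0.876000)/(0.055468 - (-0.426483)) = 0.963704; f(s_3) = -0.003758
s_4 = 0.963704 - (-0.003758)·(0.963704 - 0.975111)/(-0.003758 - (0.055468)) = 0.964428; f(s_4) = -0.000030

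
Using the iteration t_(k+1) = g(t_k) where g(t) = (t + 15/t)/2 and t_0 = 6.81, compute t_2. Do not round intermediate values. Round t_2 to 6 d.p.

3.917489

t_1 = g(6.810000) = 4.506322
t_2 = g(4.506322) = 3.917489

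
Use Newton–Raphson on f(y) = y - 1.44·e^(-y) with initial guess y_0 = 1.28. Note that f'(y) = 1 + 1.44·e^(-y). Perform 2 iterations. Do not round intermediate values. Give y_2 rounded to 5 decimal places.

0.70813

y_0 = 1.280000: f = 0.879626, f' = 1.400374 → y_1 = 1.280000 - (0.879626)/(1.400374) = 0.651863
y_1 = 0.651863: f = -0.098483, f' = 1.750347 → y_2 = 0.651863 - (-0.098483)/(1.750347) = 0.708128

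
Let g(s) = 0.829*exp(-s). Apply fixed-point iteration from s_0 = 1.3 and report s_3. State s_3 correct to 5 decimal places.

s_1 = g(1.300000) = 0.225929
s_2 = g(0.225929) = 0.661355
s_3 = g(0.661355) = 0.427889

0.42789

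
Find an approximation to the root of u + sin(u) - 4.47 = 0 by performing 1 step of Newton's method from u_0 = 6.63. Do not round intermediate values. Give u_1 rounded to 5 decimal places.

5.34170

Newton update: u ← u − f(u)/f'(u).
f'(u) = 1 + cos(u)
u_0 = 6.630000: f = 2.499904, f' = 1.940460 → u_1 = 6.630000 - (2.499904)/(1.940460) = 5.341695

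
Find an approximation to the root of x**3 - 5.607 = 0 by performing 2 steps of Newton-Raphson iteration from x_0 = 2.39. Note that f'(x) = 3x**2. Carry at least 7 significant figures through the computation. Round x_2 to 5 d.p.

x_0 = 2.390000: f = 8.044919, f' = 17.136300 → x_1 = 2.390000 - (8.044919)/(17.136300) = 1.920533
x_1 = 1.920533: f = 1.476790, f' = 11.065347 → x_2 = 1.920533 - (1.476790)/(11.065347) = 1.787073

1.78707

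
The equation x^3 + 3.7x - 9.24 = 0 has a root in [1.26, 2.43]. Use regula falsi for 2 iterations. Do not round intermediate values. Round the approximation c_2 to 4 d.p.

False-position update: c = (a·f(b) − b·f(a))/(f(b) − f(a)); replace the endpoint whose sign matches f(c).
f(1.260000) = -2.577624, f(2.430000) = 14.099907
step 1: c = 1.440831, f(c) = -0.917766 < 0 → new bracket [1.440831, 2.430000]
step 2: c = 1.501282, f(c) = -0.301598 < 0 → new bracket [1.501282, 2.430000]

1.5013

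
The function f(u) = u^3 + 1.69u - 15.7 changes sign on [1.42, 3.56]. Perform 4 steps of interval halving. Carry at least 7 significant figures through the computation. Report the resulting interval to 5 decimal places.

[2.22250, 2.35625]

f(1.420000) = -10.436912, f(3.560000) = 35.434416 (opposite signs)
step 1: m = 2.490000, f(m) = 3.946349 > 0 → root in [1.420000, 2.490000]
step 2: m = 1.955000, f(m) = -4.923991 < 0 → root in [1.955000, 2.490000]
step 3: m = 2.222500, f(m) = -0.965922 < 0 → root in [2.222500, 2.490000]
step 4: m = 2.356250, f(m) = 1.363760 > 0 → root in [2.222500, 2.356250]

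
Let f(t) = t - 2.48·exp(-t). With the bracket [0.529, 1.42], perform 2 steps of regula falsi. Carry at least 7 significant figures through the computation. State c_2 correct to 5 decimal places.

f(0.529000) = -0.932201, f(1.420000) = 0.820549
step 1: c = 1.002879, f(c) = 0.093160 > 0 → new bracket [0.529000, 1.002879]
step 2: c = 0.959824, f(c) = 0.010082 > 0 → new bracket [0.529000, 0.959824]

0.95982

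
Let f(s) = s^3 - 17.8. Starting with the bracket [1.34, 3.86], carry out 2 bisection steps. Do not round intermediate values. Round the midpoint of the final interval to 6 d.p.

f(1.340000) = -15.393896, f(3.860000) = 39.712456 (opposite signs)
step 1: m = 2.600000, f(m) = -0.224000 < 0 → root in [2.600000, 3.860000]
step 2: m = 3.230000, f(m) = 15.898267 > 0 → root in [2.600000, 3.230000]
Midpoint of [2.600000, 3.230000] = 2.915000

2.915000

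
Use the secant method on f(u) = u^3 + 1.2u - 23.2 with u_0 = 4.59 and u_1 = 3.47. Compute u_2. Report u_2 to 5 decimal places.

3.01722

f(u_0) = 79.010579, f(u_1) = 22.745923
u_2 = 3.470000 - (22.745923)·(3.470000 - 4.590000)/(22.745923 - (79.010579)) = 3.017221; f(u_2) = 7.888317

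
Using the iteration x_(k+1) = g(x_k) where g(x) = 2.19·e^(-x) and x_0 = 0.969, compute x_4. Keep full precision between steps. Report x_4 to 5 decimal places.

x_1 = g(0.969000) = 0.831022
x_2 = g(0.831022) = 0.953972
x_3 = g(0.953972) = 0.843605
x_4 = g(0.843605) = 0.942044

0.94204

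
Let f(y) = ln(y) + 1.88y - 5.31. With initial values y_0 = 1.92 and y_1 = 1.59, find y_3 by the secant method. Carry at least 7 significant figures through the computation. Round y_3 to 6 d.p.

Secant update: y_(k+1) = y_k − f(y_k)·(y_k − y_(k-1))/(f(y_k) − f(y_(k-1))).
f(y_0) = -1.048075, f(y_1) = -1.857066
y_2 = 1.590000 - (-1.857066)·(1.590000 - 1.920000)/(-1.857066 - (-1.048075)) = 2.347526; f(y_2) = -0.043289
y_3 = 2.347526 - (-0.043289)·(2.347526 - 1.590000)/(-0.043289 - (-1.857066)) = 2.365606; f(y_3) = -0.001627

2.365606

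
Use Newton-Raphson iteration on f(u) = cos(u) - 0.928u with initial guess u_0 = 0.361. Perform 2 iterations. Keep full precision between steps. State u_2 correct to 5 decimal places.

f'(u) = -sin(u) - 0.928
u_0 = 0.361000: f = 0.600536, f' = -1.281210 → u_1 = 0.361000 - (0.600536)/(-1.281210) = 0.829726
u_1 = 0.829726: f = -0.094907, f' = -1.665746 → u_2 = 0.829726 - (-0.094907)/(-1.665746) = 0.772750

0.77275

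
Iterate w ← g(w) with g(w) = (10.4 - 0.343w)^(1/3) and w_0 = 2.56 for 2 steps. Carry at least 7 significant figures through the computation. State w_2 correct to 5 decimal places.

w_1 = g(2.560000) = 2.119539
w_2 = g(2.119539) = 2.130690

2.13069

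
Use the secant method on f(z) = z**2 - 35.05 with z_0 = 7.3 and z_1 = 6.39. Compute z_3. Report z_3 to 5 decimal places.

f(z_0) = 18.240000, f(z_1) = 5.782100
z_2 = 6.390000 - (5.782100)·(6.390000 - 7.300000)/(5.782100 - (18.240000)) = 5.967641; f(z_2) = 0.562734
z_3 = 5.967641 - (0.562734)·(5.967641 - 6.390000)/(0.562734 - (5.782100)) = 5.922103; f(z_3) = 0.021307

5.92210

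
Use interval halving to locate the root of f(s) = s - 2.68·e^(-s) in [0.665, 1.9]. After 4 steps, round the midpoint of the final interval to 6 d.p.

1.012344

f(0.665000) = -0.713253, f(1.900000) = 1.499156 (opposite signs)
step 1: m = 1.282500, f(m) = 0.539221 > 0 → root in [0.665000, 1.282500]
step 2: m = 0.973750, f(m) = -0.038390 < 0 → root in [0.973750, 1.282500]
step 3: m = 1.128125, f(m) = 0.260771 > 0 → root in [0.973750, 1.128125]
step 4: m = 1.050938, f(m) = 0.113983 > 0 → root in [0.973750, 1.050938]
Midpoint of [0.973750, 1.050938] = 1.012344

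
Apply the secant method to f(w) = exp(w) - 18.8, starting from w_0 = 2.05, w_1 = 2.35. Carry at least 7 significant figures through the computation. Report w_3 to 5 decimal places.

2.83395

f(w_0) = -11.032099, f(w_1) = -8.314430
w_2 = 2.350000 - (-8.314430)·(2.350000 - 2.050000)/(-8.314430 - (-11.032099)) = 3.267819; f(w_2) = 7.454028
w_3 = 3.267819 - (7.454028)·(3.267819 - 2.350000)/(7.454028 - (-8.314430)) = 2.833950; f(w_3) = -1.787472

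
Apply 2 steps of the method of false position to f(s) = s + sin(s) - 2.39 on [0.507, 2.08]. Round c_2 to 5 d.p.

False-position update: c = (a·f(b) − b·f(a))/(f(b) − f(a)); replace the endpoint whose sign matches f(c).
f(0.507000) = -1.397443, f(2.080000) = 0.563133
step 1: c = 1.628190, f(c) = 0.236543 > 0 → new bracket [0.507000, 1.628190]
step 2: c = 1.465881, f(c) = 0.070383 > 0 → new bracket [0.507000, 1.465881]

1.46588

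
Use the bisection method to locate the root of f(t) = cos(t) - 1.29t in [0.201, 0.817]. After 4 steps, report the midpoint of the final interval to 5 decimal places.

f(0.201000) = 0.720577, f(0.817000) = -0.369518 (opposite signs)
step 1: m = 0.509000, f(m) = 0.216622 > 0 → root in [0.509000, 0.817000]
step 2: m = 0.663000, f(m) = -0.067121 < 0 → root in [0.509000, 0.663000]
step 3: m = 0.586000, f(m) = 0.077219 > 0 → root in [0.586000, 0.663000]
step 4: m = 0.624500, f(m) = 0.005651 > 0 → root in [0.624500, 0.663000]
Midpoint of [0.624500, 0.663000] = 0.643750

0.64375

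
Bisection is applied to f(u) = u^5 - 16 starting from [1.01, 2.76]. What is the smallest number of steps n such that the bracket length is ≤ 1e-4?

Initial width b − a = 2.76 − 1.01 = 1.750000.
After n steps the width is (b−a)/2^n; need (b−a)/2^n ≤ 1e-4.
So n ≥ log₂(1.750000/1e-4) = log₂(17500.0000) ≈ 14.0951.
Hence n = 15.

15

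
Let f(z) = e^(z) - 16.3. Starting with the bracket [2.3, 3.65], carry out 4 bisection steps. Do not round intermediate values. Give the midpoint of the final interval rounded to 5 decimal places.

f(2.300000) = -6.325818, f(3.650000) = 22.174666 (opposite signs)
step 1: m = 2.975000, f(m) = 3.289623 > 0 → root in [2.300000, 2.975000]
step 2: m = 2.637500, f(m) = -2.321786 < 0 → root in [2.637500, 2.975000]
step 3: m = 2.806250, f(m) = 0.247748 > 0 → root in [2.637500, 2.806250]
step 4: m = 2.721875, f(m) = -1.091188 < 0 → root in [2.721875, 2.806250]
Midpoint of [2.721875, 2.806250] = 2.764062

2.76406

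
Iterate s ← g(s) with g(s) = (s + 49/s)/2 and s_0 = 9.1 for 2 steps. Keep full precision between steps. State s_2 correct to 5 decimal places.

7.00405

s_1 = g(9.100000) = 7.242308
s_2 = g(7.242308) = 7.004053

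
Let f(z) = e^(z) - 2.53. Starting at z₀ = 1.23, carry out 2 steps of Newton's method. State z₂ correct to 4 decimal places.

0.9291

f'(z) = e^(z)
z_0 = 1.230000: f = 0.891230, f' = 3.421230 → z_1 = 1.230000 - (0.891230)/(3.421230) = 0.969500
z_1 = 0.969500: f = 0.106626, f' = 2.636626 → z_2 = 0.969500 - (0.106626)/(2.636626) = 0.929060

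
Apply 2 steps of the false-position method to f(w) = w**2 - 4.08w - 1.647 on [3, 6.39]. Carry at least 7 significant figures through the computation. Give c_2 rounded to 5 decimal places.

False-position update: c = (a·f(b) − b·f(a))/(f(b) − f(a)); replace the endpoint whose sign matches f(c).
f(3.000000) = -4.887000, f(6.390000) = 13.113900
step 1: c = 3.920339, f(c) = -2.272925 < 0 → new bracket [3.920339, 6.390000]
step 2: c = 4.285155, f(c) = -0.767881 < 0 → new bracket [4.285155, 6.390000]

4.28515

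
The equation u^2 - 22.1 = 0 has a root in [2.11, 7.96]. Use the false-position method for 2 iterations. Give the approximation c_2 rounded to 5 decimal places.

4.46992

f(2.110000) = -17.647900, f(7.960000) = 41.261600
step 1: c = 3.862522, f(c) = -7.180921 < 0 → new bracket [3.862522, 7.960000]
step 2: c = 4.469916, f(c) = -2.119854 < 0 → new bracket [4.469916, 7.960000]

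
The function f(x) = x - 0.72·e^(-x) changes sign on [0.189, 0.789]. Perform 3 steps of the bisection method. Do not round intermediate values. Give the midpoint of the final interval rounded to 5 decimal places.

f(0.189000) = -0.407006, f(0.789000) = 0.461905 (opposite signs)
step 1: m = 0.489000, f(m) = 0.047468 > 0 → root in [0.189000, 0.489000]
step 2: m = 0.339000, f(m) = -0.173987 < 0 → root in [0.339000, 0.489000]
step 3: m = 0.414000, f(m) = -0.061921 < 0 → root in [0.414000, 0.489000]
Midpoint of [0.414000, 0.489000] = 0.451500

0.45150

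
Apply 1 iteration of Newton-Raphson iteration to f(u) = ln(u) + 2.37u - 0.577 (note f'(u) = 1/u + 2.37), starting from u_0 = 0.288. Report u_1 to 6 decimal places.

u_0 = 0.288000: f = -1.139235, f' = 5.842222 → u_1 = 0.288000 - (-1.139235)/(5.842222) = 0.483000

0.483000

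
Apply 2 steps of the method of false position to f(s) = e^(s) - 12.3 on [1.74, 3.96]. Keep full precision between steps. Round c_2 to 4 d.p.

f(1.740000) = -6.602657, f(3.960000) = 40.157326
step 1: c = 2.053471, f(c) = -4.505090 < 0 → new bracket [2.053471, 3.960000]
step 2: c = 2.245782, f(c) = -2.852197 < 0 → new bracket [2.245782, 3.960000]

2.2458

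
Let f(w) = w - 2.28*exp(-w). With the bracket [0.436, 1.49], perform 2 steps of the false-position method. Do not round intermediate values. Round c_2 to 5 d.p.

f(0.436000) = -1.038288, f(1.490000) = 0.976150
step 1: c = 0.979256, f(c) = 0.122910 > 0 → new bracket [0.436000, 0.979256]
step 2: c = 0.921754, f(c) = 0.014722 > 0 → new bracket [0.436000, 0.921754]

0.92175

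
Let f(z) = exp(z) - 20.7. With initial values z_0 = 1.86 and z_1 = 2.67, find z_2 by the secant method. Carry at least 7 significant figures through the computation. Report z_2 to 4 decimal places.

f(z_0) = -14.276263, f(z_1) = -6.260031
z_2 = 2.670000 - (-6.260031)·(2.670000 - 1.860000)/(-6.260031 - (-14.276263)) = 3.302545; f(z_2) = 6.481719

3.3025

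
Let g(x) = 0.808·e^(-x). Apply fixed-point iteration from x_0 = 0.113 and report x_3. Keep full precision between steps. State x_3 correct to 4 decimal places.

0.5456

x_1 = g(0.113000) = 0.721666
x_2 = g(0.721666) = 0.392641
x_3 = g(0.392641) = 0.545619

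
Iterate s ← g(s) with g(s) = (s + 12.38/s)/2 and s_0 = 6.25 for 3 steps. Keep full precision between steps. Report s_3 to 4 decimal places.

s_1 = g(6.250000) = 4.115400
s_2 = g(4.115400) = 3.561807
s_3 = g(3.561807) = 3.518785

3.5188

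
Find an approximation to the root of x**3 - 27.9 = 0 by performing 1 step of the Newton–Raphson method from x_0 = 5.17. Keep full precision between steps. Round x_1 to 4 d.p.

Newton update: x ← x − f(x)/f'(x).
f'(x) = 3x**2
x_0 = 5.170000: f = 110.288413, f' = 80.186700 → x_1 = 5.170000 - (110.288413)/(80.186700) = 3.794605

3.7946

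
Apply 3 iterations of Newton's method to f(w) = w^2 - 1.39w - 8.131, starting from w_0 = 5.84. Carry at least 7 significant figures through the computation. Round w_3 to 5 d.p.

f'(w) = 2w - 1.39
w_0 = 5.840000: f = 17.857000, f' = 10.290000 → w_1 = 5.840000 - (17.857000)/(10.290000) = 4.104626
w_1 = 4.104626: f = 3.011523, f' = 6.819252 → w_2 = 4.104626 - (3.011523)/(6.819252) = 3.663005
w_2 = 3.663005: f = 0.195029, f' = 5.936010 → w_3 = 3.663005 - (0.195029)/(5.936010) = 3.630150

3.63015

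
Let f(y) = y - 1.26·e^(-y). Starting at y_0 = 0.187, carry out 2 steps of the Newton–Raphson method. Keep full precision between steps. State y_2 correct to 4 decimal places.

f'(y) = 1 + 1.26·e^(-y)
y_0 = 0.187000: f = -0.858099, f' = 2.045099 → y_1 = 0.187000 - (-0.858099)/(2.045099) = 0.606588
y_1 = 0.606588: f = -0.080374, f' = 1.686962 → y_2 = 0.606588 - (-0.080374)/(1.686962) = 0.654232

0.6542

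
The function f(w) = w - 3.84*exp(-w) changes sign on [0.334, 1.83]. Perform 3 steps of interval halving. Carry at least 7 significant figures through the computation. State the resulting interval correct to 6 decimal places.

f(0.334000) = -2.415647, f(1.830000) = 1.214012 (opposite signs)
step 1: m = 1.082000, f(m) = -0.219441 < 0 → root in [1.082000, 1.830000]
step 2: m = 1.456000, f(m) = 0.560638 > 0 → root in [1.082000, 1.456000]
step 3: m = 1.269000, f(m) = 0.189528 > 0 → root in [1.082000, 1.269000]

[1.082000, 1.269000]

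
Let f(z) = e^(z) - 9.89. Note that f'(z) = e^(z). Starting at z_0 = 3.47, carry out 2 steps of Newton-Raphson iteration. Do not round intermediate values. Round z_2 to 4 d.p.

2.3927

z_0 = 3.470000: f = 22.246742, f' = 32.136742 → z_1 = 3.470000 - (22.246742)/(32.136742) = 2.777747
z_1 = 2.777747: f = 6.192753, f' = 16.082753 → z_2 = 2.777747 - (6.192753)/(16.082753) = 2.392692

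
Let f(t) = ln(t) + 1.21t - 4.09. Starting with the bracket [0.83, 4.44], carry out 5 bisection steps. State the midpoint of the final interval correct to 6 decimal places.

f(0.830000) = -3.272030, f(4.440000) = 2.773054 (opposite signs)
step 1: m = 2.635000, f(m) = 0.067233 > 0 → root in [0.830000, 2.635000]
step 2: m = 1.732500, f(m) = -1.444110 < 0 → root in [1.732500, 2.635000]
step 3: m = 2.183750, f(m) = -0.666619 < 0 → root in [2.183750, 2.635000]
step 4: m = 2.409375, f(m) = -0.295289 < 0 → root in [2.409375, 2.635000]
step 5: m = 2.522188, f(m) = -0.113027 < 0 → root in [2.522188, 2.635000]
Midpoint of [2.522188, 2.635000] = 2.578594

2.578594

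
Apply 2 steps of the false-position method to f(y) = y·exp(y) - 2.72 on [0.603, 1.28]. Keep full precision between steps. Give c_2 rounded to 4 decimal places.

False-position update: c = (a·f(b) − b·f(a))/(f(b) − f(a)); replace the endpoint whose sign matches f(c).
f(0.603000) = -1.617961, f(1.280000) = 1.883699
step 1: c = 0.915812, f(c) = -0.431568 < 0 → new bracket [0.915812, 1.280000]
step 2: c = 0.983697, f(c) = -0.089277 < 0 → new bracket [0.983697, 1.280000]

0.9837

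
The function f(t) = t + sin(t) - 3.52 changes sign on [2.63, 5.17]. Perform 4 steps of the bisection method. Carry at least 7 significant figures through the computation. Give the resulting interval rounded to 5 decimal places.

[4.37625, 4.53500]

f(2.630000) = -0.400433, f(5.170000) = 0.752889 (opposite signs)
step 1: m = 3.900000, f(m) = -0.307766 < 0 → root in [3.900000, 5.170000]
step 2: m = 4.535000, f(m) = 0.030692 > 0 → root in [3.900000, 4.535000]
step 3: m = 4.217500, f(m) = -0.182521 < 0 → root in [4.217500, 4.535000]
step 4: m = 4.376250, f(m) = -0.087785 < 0 → root in [4.376250, 4.535000]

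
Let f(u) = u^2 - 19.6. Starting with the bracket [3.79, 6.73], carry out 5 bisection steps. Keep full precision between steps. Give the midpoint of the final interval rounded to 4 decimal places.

f(3.790000) = -5.235900, f(6.730000) = 25.692900 (opposite signs)
step 1: m = 5.260000, f(m) = 8.067600 > 0 → root in [3.790000, 5.260000]
step 2: m = 4.525000, f(m) = 0.875625 > 0 → root in [3.790000, 4.525000]
step 3: m = 4.157500, f(m) = -2.315194 < 0 → root in [4.157500, 4.525000]
step 4: m = 4.341250, f(m) = -0.753548 < 0 → root in [4.341250, 4.525000]
step 5: m = 4.433125, f(m) = 0.052597 > 0 → root in [4.341250, 4.433125]
Midpoint of [4.341250, 4.433125] = 4.387188

4.3872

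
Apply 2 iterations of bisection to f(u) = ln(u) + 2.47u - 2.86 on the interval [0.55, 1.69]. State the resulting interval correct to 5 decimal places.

f(0.550000) = -2.099337, f(1.690000) = 1.839029 (opposite signs)
step 1: m = 1.120000, f(m) = 0.019729 > 0 → root in [0.550000, 1.120000]
step 2: m = 0.835000, f(m) = -0.977874 < 0 → root in [0.835000, 1.120000]

[0.83500, 1.12000]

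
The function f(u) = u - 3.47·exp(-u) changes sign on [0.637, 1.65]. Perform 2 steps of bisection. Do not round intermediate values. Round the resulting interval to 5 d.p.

[0.89025, 1.14350]

f(0.637000) = -1.198202, f(1.650000) = 0.983587 (opposite signs)
step 1: m = 1.143500, f(m) = 0.037605 > 0 → root in [0.637000, 1.143500]
step 2: m = 0.890250, f(m) = -0.534369 < 0 → root in [0.890250, 1.143500]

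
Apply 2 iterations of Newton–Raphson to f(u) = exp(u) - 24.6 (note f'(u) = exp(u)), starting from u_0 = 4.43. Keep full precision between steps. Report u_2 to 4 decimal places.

u_0 = 4.430000: f = 59.331417, f' = 83.931417 → u_1 = 4.430000 - (59.331417)/(83.931417) = 3.723096
u_1 = 3.723096: f = 16.792365, f' = 41.392365 → u_2 = 3.723096 - (16.792365)/(41.392365) = 3.317409

3.3174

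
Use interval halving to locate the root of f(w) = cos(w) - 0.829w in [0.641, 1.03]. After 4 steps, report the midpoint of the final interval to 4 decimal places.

0.8233

f(0.641000) = 0.270109, f(1.030000) = -0.339051 (opposite signs)
step 1: m = 0.835500, f(m) = -0.021823 < 0 → root in [0.641000, 0.835500]
step 2: m = 0.738250, f(m) = 0.127638 > 0 → root in [0.738250, 0.835500]
step 3: m = 0.786875, f(m) = 0.053742 > 0 → root in [0.786875, 0.835500]
step 4: m = 0.811187, f(m) = 0.016163 > 0 → root in [0.811187, 0.835500]
Midpoint of [0.811187, 0.835500] = 0.823344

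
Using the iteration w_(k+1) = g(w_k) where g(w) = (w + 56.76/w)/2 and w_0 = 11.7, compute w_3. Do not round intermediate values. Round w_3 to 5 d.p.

w_1 = g(11.700000) = 8.275641
w_2 = g(8.275641) = 7.567162
w_3 = g(7.567162) = 7.533996

7.53400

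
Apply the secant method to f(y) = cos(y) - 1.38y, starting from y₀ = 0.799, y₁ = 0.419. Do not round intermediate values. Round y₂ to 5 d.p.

f(y_0) = -0.405196, f(y_1) = 0.335276
y_2 = 0.419000 - (0.335276)·(0.419000 - 0.799000)/(0.335276 - (-0.405196)) = 0.591059; f(y_2) = 0.014690

0.59106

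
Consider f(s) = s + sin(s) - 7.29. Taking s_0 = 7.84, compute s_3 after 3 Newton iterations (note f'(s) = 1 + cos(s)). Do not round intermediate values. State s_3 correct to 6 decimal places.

6.797784

s_0 = 7.840000: f = 1.549902, f' = 1.013981 → s_1 = 7.840000 - (1.549902)/(1.013981) = 6.311468
s_1 = 6.311468: f = -0.950252, f' = 1.999600 → s_2 = 6.311468 - (-0.950252)/(1.999600) = 6.786690
s_2 = 6.786690: f = -0.020813, f' = 1.875897 → s_3 = 6.786690 - (-0.020813)/(1.875897) = 6.797784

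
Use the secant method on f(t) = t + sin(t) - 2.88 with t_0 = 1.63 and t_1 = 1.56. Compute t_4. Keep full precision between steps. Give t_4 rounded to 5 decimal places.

Secant update: t_(k+1) = t_k − f(t_k)·(t_k − t_(k-1))/(f(t_k) − f(t_(k-1))).
f(t_0) = -0.251752, f(t_1) = -0.320058
t_2 = 1.560000 - (-0.320058)·(1.560000 - 1.630000)/(-0.320058 - (-0.251752)) = 1.887995; f(t_2) = -0.041892
t_3 = 1.887995 - (-0.041892)·(1.887995 - 1.560000)/(-0.041892 - (-0.320058)) = 1.937391; f(t_3) = -0.009055
t_4 = 1.937391 - (-0.009055)·(1.937391 - 1.887995)/(-0.009055 - (-0.041892)) = 1.951013; f(t_4) = -0.000402

1.95101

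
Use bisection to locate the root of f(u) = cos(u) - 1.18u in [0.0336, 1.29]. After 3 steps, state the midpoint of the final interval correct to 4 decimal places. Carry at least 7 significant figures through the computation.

0.7403

f(0.033600) = 0.959788, f(1.290000) = -1.245079 (opposite signs)
step 1: m = 0.661800, f(m) = 0.007963 > 0 → root in [0.661800, 1.290000]
step 2: m = 0.975900, f(m) = -0.591139 < 0 → root in [0.661800, 0.975900]
step 3: m = 0.818850, f(m) = -0.283181 < 0 → root in [0.661800, 0.818850]
Midpoint of [0.661800, 0.818850] = 0.740325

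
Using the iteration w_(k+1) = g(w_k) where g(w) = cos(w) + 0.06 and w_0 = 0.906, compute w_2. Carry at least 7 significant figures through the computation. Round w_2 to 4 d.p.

0.8395

w_1 = g(0.906000) = 0.676899
w_2 = g(0.676899) = 0.839519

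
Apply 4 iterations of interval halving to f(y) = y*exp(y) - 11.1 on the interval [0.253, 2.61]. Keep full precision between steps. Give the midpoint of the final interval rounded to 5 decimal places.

f(0.253000) = -10.774166, f(2.610000) = 24.393523 (opposite signs)
step 1: m = 1.431500, f(m) = -5.109213 < 0 → root in [1.431500, 2.610000]
step 2: m = 2.020750, f(m) = 4.144499 > 0 → root in [1.431500, 2.020750]
step 3: m = 1.726125, f(m) = -1.401182 < 0 → root in [1.726125, 2.020750]
step 4: m = 1.873438, f(m) = 1.097274 > 0 → root in [1.726125, 1.873438]
Midpoint of [1.726125, 1.873438] = 1.799781

1.79978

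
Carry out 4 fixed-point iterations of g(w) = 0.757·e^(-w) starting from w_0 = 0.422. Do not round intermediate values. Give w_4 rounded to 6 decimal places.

w_1 = g(0.422000) = 0.496391
w_2 = g(0.496391) = 0.460804
w_3 = g(0.460804) = 0.477498
w_4 = g(0.477498) = 0.469593

0.469593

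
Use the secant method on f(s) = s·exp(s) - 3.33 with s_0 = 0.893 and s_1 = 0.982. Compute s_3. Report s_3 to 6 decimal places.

f(s_0) = -1.148896, f(s_1) = -0.708266
s_2 = 0.982000 - (-0.708266)·(0.982000 - 0.893000)/(-0.708266 - (-1.148896)) = 1.125058; f(s_2) = 0.135624
s_3 = 1.125058 - (0.135624)·(1.125058 - 0.982000)/(0.135624 - (-0.708266)) = 1.102067; f(s_3) = -0.012359

1.102067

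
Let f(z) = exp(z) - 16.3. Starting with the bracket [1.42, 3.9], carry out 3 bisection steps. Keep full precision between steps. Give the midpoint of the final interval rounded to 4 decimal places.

2.8150

f(1.420000) = -12.162880, f(3.900000) = 33.102449 (opposite signs)
step 1: m = 2.660000, f(m) = -2.003711 < 0 → root in [2.660000, 3.900000]
step 2: m = 3.280000, f(m) = 10.275773 > 0 → root in [2.660000, 3.280000]
step 3: m = 2.970000, f(m) = 3.191920 > 0 → root in [2.660000, 2.970000]
Midpoint of [2.660000, 2.970000] = 2.815000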